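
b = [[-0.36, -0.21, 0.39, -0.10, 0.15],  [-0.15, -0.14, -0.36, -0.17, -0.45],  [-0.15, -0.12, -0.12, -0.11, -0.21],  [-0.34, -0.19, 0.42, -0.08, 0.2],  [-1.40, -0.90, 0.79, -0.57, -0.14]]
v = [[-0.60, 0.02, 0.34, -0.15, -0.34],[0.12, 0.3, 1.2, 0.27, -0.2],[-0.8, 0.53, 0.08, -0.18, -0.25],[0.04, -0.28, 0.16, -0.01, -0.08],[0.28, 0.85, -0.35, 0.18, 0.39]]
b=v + [[0.24, -0.23, 0.05, 0.05, 0.49], [-0.27, -0.44, -1.56, -0.44, -0.25], [0.65, -0.65, -0.2, 0.07, 0.04], [-0.38, 0.09, 0.26, -0.07, 0.28], [-1.68, -1.75, 1.14, -0.75, -0.53]]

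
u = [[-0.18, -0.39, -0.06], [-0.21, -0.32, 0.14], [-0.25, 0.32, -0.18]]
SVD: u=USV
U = [[-0.64, 0.39, -0.67], [-0.61, 0.28, 0.74], [0.47, 0.88, 0.06]]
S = [0.62, 0.38, 0.15]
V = [[0.2, 0.96, -0.21], [-0.92, 0.11, -0.38], [-0.34, 0.27, 0.90]]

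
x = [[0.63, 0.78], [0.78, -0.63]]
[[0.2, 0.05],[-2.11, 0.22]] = x @ [[-1.51, 0.2],[1.48, -0.1]]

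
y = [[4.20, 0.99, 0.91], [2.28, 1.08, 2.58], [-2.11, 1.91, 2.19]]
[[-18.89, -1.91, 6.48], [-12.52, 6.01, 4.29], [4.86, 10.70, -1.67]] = y @ [[-4.08, -1.27, 1.40], [-1.02, 0.46, 0.35], [-0.82, 3.26, 0.28]]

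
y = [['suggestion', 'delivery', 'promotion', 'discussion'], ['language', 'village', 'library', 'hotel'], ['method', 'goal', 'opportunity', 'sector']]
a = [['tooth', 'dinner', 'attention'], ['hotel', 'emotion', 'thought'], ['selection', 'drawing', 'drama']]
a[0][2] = 'attention'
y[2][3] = 'sector'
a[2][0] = 'selection'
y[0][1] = 'delivery'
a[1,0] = 'hotel'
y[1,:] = ['language', 'village', 'library', 'hotel']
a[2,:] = ['selection', 'drawing', 'drama']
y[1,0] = 'language'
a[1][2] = 'thought'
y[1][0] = 'language'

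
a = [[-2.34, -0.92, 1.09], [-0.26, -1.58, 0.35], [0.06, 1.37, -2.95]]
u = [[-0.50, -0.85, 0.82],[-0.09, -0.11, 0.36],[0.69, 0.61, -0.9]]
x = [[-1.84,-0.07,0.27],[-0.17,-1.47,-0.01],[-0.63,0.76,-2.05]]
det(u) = -0.06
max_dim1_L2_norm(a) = 3.25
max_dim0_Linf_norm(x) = 2.05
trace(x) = -5.36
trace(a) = -6.87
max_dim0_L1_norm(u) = 2.08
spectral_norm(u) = 1.84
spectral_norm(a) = 3.90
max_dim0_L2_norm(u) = 1.27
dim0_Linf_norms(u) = [0.69, 0.85, 0.9]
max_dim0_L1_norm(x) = 2.64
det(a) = -9.38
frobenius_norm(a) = 4.56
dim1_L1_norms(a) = [4.35, 2.19, 4.38]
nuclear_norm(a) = 7.12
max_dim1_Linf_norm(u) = 0.9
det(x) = -5.82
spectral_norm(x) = 2.36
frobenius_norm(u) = 1.86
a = x + u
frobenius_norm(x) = 3.29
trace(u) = -1.51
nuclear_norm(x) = 5.55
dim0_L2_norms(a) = [2.36, 2.28, 3.16]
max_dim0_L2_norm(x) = 2.07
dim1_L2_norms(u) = [1.28, 0.39, 1.29]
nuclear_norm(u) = 2.22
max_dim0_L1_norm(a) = 4.39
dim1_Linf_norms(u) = [0.85, 0.36, 0.9]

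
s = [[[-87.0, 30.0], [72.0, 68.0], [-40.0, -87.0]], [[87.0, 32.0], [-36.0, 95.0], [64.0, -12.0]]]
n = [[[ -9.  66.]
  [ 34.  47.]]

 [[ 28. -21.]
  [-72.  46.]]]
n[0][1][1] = 47.0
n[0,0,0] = -9.0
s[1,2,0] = 64.0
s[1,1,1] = 95.0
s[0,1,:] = [72.0, 68.0]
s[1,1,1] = 95.0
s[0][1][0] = 72.0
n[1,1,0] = -72.0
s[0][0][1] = 30.0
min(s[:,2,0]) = -40.0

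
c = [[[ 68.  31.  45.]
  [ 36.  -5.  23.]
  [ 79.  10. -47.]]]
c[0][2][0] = 79.0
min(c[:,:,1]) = -5.0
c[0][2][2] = -47.0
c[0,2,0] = 79.0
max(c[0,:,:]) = 79.0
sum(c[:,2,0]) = 79.0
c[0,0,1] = 31.0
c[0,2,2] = -47.0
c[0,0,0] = 68.0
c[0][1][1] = -5.0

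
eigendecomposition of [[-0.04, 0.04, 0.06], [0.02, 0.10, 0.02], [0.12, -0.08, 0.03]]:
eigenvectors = [[(0.73+0j), (0.19-0.21j), 0.19+0.21j], [(-0+0j), (-0.28-0.57j), (-0.28+0.57j)], [-0.69+0.00j, (0.71+0j), 0.71-0.00j]]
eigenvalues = [(-0.1+0j), (0.09+0.03j), (0.09-0.03j)]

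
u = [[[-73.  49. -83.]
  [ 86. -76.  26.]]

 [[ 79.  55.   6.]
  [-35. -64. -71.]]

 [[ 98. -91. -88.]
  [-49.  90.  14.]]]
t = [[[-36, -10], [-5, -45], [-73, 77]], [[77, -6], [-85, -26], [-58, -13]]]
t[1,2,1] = -13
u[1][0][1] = 55.0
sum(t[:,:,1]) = -23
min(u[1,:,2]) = -71.0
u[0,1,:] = [86.0, -76.0, 26.0]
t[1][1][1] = -26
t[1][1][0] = -85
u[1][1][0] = -35.0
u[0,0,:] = [-73.0, 49.0, -83.0]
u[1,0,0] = 79.0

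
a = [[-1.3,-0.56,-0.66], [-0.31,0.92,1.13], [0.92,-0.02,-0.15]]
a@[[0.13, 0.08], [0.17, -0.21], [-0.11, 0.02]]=[[-0.19, 0.0], [-0.01, -0.20], [0.13, 0.07]]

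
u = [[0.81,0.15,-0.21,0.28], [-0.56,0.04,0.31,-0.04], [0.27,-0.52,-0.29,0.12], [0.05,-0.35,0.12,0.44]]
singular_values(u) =[1.15, 0.69, 0.43, 0.0]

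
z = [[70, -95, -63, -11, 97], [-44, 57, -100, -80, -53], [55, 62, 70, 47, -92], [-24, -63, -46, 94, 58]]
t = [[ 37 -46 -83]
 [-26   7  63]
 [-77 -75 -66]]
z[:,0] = [70, -44, 55, -24]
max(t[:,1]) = 7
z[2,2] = 70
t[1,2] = 63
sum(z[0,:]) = -2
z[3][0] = -24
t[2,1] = -75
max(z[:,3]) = 94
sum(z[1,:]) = -220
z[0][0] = 70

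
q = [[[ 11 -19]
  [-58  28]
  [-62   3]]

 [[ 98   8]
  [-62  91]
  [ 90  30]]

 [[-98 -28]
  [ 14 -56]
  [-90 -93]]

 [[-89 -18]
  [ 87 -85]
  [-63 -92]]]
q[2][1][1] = -56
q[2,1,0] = 14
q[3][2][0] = -63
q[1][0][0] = 98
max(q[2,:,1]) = -28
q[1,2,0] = 90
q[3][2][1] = -92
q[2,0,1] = -28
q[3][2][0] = -63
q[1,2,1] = 30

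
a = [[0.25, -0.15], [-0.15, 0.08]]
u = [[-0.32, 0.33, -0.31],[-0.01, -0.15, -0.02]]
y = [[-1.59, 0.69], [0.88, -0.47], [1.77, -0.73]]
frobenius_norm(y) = 2.77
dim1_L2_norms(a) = [0.29, 0.17]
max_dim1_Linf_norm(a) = 0.25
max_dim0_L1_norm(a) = 0.4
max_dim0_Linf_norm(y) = 1.77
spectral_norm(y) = 2.77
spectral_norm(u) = 0.56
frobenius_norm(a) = 0.34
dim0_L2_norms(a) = [0.29, 0.17]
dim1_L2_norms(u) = [0.55, 0.15]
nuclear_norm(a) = 0.34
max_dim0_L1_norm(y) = 4.24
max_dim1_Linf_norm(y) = 1.77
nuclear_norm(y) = 2.86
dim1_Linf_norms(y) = [1.59, 0.88, 1.77]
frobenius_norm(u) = 0.57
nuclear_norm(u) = 0.69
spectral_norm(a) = 0.34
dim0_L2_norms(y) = [2.54, 1.11]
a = u @ y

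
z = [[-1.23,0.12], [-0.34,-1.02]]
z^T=[[-1.23, -0.34], [0.12, -1.02]]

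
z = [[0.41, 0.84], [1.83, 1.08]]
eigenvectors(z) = [[-0.66, -0.46], [0.75, -0.89]]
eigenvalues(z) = [-0.54, 2.03]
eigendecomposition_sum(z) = [[-0.34, 0.18], [0.38, -0.20]] + [[0.75, 0.66], [1.45, 1.28]]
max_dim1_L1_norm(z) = 2.91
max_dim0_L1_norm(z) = 2.24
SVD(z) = [[-0.36, -0.93], [-0.93, 0.36]] @ diag([2.270845347713441, 0.48193506488760834]) @ [[-0.82, -0.58],[0.58, -0.82]]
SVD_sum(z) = [[0.67, 0.47],[1.73, 1.22]] + [[-0.26, 0.37], [0.1, -0.14]]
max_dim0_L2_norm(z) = 1.88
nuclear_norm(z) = 2.75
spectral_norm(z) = 2.27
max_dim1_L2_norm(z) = 2.12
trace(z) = 1.49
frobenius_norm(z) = 2.32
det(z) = -1.09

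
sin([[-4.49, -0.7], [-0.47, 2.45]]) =[[0.98,0.04], [0.03,0.60]]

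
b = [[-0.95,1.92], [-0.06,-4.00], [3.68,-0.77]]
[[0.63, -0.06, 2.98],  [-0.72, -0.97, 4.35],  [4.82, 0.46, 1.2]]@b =[[10.37, -0.85], [16.75, -0.85], [-0.19, 6.49]]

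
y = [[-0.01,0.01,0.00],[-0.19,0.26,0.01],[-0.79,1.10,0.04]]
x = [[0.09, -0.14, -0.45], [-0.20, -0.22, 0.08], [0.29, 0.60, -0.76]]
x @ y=[[0.38,-0.53,-0.02], [-0.02,0.03,0.0], [0.48,-0.68,-0.02]]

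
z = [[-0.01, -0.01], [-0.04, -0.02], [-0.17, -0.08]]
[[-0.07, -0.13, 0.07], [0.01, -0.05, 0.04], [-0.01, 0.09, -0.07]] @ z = [[-0.01, -0.00],[-0.00, -0.00],[0.01, 0.0]]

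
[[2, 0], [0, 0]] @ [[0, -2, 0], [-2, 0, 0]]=[[0, -4, 0], [0, 0, 0]]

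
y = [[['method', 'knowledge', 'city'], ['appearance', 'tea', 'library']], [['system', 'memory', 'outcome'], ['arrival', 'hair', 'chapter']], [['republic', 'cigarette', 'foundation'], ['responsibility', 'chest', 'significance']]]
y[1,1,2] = 'chapter'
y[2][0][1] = 'cigarette'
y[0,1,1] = 'tea'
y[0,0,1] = 'knowledge'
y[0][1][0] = 'appearance'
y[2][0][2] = 'foundation'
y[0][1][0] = 'appearance'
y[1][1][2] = 'chapter'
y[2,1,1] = 'chest'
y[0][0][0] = 'method'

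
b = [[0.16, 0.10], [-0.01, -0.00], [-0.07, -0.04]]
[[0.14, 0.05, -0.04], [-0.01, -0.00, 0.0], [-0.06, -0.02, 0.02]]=b@ [[1.17, 0.38, -0.30], [-0.46, -0.15, 0.12]]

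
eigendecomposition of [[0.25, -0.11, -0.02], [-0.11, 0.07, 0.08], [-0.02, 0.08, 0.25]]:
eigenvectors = [[0.37,0.69,0.62], [0.89,-0.45,-0.03], [-0.26,-0.57,0.78]]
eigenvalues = [0.0, 0.34, 0.23]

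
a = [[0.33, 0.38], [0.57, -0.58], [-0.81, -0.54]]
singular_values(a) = [1.1, 0.81]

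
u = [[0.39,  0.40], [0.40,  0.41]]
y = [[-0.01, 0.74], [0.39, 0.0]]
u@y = [[0.15, 0.29], [0.16, 0.30]]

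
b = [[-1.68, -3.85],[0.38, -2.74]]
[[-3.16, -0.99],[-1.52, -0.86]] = b@[[0.46, -0.10],[0.62, 0.30]]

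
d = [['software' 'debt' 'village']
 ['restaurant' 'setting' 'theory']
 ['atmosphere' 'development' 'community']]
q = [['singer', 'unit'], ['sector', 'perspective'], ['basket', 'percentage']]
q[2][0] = 'basket'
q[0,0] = 'singer'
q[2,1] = 'percentage'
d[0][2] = 'village'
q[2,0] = 'basket'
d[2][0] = 'atmosphere'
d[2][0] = 'atmosphere'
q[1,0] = 'sector'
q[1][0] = 'sector'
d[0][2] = 'village'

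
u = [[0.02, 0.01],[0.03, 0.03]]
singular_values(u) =[0.05, 0.01]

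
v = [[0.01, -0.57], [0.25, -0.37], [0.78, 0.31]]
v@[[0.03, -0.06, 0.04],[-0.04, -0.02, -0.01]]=[[0.02, 0.01, 0.01], [0.02, -0.01, 0.01], [0.01, -0.05, 0.03]]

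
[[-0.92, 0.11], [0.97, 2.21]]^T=[[-0.92, 0.97], [0.11, 2.21]]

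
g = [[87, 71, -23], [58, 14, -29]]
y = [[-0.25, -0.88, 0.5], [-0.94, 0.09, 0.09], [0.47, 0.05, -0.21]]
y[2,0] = 0.469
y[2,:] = [0.469, 0.051, -0.207]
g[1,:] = [58, 14, -29]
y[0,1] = -0.884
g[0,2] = -23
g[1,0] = 58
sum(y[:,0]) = -0.7219999999999999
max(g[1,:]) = 58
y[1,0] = -0.942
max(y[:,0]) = 0.469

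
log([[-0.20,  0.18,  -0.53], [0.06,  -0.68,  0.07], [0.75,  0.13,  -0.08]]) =[[(-0.66-0.02j), (0.08-0.82j), (-1.5+0.08j)], [(0.21+0.07j), (-0.32+3.19j), (0.04-0.3j)], [(2.18+0.01j), (0.56+0.33j), -0.32-0.03j]]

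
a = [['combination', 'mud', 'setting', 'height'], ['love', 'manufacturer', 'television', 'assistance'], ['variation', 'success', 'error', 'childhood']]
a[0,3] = 'height'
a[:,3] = ['height', 'assistance', 'childhood']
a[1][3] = 'assistance'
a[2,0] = 'variation'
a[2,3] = 'childhood'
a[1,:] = ['love', 'manufacturer', 'television', 'assistance']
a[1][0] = 'love'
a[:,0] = ['combination', 'love', 'variation']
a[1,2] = 'television'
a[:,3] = ['height', 'assistance', 'childhood']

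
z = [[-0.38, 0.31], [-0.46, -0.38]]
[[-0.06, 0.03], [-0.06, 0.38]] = z@ [[0.14, -0.45], [-0.02, -0.46]]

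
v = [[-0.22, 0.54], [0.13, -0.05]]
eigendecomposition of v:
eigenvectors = [[-0.94, -0.83], [0.34, -0.56]]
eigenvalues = [-0.41, 0.14]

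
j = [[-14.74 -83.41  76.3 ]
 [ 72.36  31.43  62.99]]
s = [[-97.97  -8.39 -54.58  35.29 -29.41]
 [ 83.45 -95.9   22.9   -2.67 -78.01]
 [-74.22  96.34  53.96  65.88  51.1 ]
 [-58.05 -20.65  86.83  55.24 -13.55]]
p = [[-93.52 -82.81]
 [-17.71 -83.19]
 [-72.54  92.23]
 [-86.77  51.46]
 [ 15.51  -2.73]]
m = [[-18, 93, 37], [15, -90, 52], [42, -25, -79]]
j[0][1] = -83.41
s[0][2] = -54.58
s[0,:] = [-97.97, -8.39, -54.58, 35.29, -29.41]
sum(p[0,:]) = -176.32999999999998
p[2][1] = 92.23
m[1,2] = 52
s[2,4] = 51.1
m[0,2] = 37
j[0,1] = -83.41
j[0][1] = -83.41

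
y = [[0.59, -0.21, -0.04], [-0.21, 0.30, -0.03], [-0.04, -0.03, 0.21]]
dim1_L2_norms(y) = [0.63, 0.37, 0.22]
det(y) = 0.03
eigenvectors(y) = [[-0.89, 0.38, -0.26], [0.46, 0.68, -0.57], [0.04, 0.63, 0.78]]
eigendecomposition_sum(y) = [[0.55, -0.29, -0.03], [-0.29, 0.15, 0.01], [-0.03, 0.01, 0.00]] + [[0.02,0.04,0.04], [0.04,0.07,0.07], [0.04,0.07,0.06]] + [[0.02, 0.04, -0.05], [0.04, 0.08, -0.11], [-0.05, -0.11, 0.15]]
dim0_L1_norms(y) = [0.84, 0.54, 0.28]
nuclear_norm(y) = 1.10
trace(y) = 1.10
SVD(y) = [[-0.89, -0.26, 0.38], [0.46, -0.57, 0.68], [0.04, 0.78, 0.63]] @ diag([0.7011431128159186, 0.2455528792184878, 0.15330400796559354]) @ [[-0.89,0.46,0.04], [-0.26,-0.57,0.78], [0.38,0.68,0.63]]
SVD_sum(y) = [[0.55, -0.29, -0.03], [-0.29, 0.15, 0.01], [-0.03, 0.01, 0.00]] + [[0.02, 0.04, -0.05], [0.04, 0.08, -0.11], [-0.05, -0.11, 0.15]] + [[0.02, 0.04, 0.04], [0.04, 0.07, 0.07], [0.04, 0.07, 0.06]]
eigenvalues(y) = [0.7, 0.15, 0.25]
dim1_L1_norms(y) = [0.84, 0.54, 0.28]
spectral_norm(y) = 0.70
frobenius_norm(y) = 0.76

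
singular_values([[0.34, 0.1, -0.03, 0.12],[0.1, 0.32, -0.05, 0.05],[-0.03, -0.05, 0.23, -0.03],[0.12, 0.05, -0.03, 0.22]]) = [0.5, 0.25, 0.21, 0.14]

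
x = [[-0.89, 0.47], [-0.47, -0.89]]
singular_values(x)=[1.01, 1.01]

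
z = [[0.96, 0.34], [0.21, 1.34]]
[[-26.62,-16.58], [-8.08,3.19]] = z @ [[-27.1, -19.18], [-1.78, 5.39]]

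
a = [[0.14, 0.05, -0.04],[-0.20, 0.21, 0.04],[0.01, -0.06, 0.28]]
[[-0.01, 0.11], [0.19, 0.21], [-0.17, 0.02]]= a@ [[-0.41, 0.43], [0.62, 1.32], [-0.45, 0.35]]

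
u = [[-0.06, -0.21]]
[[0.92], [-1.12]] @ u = [[-0.06, -0.19], [0.07, 0.24]]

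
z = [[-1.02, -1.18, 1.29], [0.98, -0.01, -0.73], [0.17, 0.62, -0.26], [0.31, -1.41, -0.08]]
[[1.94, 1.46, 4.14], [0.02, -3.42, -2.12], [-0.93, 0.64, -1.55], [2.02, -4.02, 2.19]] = z@[[0.48, -2.75, -3.08],[-1.36, 2.19, -2.16],[0.64, 0.96, -1.20]]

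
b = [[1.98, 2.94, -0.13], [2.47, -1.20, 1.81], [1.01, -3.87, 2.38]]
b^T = [[1.98, 2.47, 1.01],[2.94, -1.2, -3.87],[-0.13, 1.81, 2.38]]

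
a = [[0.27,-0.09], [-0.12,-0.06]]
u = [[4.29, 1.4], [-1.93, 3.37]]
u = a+[[4.02,1.49], [-1.81,3.43]]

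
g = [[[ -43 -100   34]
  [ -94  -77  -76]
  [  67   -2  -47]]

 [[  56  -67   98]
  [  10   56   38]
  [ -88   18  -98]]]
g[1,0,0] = 56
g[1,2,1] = 18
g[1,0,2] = 98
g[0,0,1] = -100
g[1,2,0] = -88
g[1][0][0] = 56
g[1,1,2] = 38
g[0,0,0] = -43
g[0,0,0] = -43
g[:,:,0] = [[-43, -94, 67], [56, 10, -88]]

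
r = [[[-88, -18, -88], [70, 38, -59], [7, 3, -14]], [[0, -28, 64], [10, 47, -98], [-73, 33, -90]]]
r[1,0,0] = 0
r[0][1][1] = 38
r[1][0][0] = 0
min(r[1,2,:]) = -90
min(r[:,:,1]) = -28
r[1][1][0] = 10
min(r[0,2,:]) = -14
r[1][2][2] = -90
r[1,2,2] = -90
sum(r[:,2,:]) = -134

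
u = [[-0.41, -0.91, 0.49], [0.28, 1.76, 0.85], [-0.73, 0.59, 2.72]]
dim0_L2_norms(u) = [0.88, 2.07, 2.89]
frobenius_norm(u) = 3.66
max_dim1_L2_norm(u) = 2.88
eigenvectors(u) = [[-0.9, -0.62, -0.02], [0.31, 0.64, 0.53], [-0.32, -0.45, 0.85]]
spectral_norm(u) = 3.15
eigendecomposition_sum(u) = [[0.12, 0.08, -0.05], [-0.04, -0.03, 0.02], [0.04, 0.03, -0.02]] + [[-0.54, -0.97, 0.59],[0.56, 1.0, -0.61],[-0.40, -0.71, 0.43]] + [[0.01, -0.03, -0.05], [-0.24, 0.79, 1.44], [-0.38, 1.27, 2.3]]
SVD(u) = [[-0.04, 0.59, -0.80], [-0.45, -0.73, -0.51], [-0.89, 0.34, 0.30]] @ diag([3.152574672215735, 1.8639159449537952, 0.03592055471243696]) @ [[0.17,-0.41,-0.90], [-0.37,-0.87,0.32], [-0.91,0.28,-0.3]]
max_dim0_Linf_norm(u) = 2.72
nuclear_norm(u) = 5.05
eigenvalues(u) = [0.08, 0.89, 3.11]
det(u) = 0.21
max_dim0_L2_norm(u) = 2.89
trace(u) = 4.07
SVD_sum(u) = [[-0.02, 0.06, 0.12],[-0.25, 0.58, 1.28],[-0.48, 1.14, 2.52]] + [[-0.41, -0.96, 0.36], [0.51, 1.18, -0.44], [-0.24, -0.56, 0.21]] + [[0.03, -0.01, 0.01],[0.02, -0.01, 0.01],[-0.01, 0.0, -0.0]]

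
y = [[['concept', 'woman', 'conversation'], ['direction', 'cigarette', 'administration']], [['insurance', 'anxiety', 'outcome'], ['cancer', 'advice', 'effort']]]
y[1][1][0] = 'cancer'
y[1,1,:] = ['cancer', 'advice', 'effort']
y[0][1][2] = 'administration'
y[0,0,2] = 'conversation'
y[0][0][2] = 'conversation'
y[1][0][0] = 'insurance'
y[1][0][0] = 'insurance'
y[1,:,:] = [['insurance', 'anxiety', 'outcome'], ['cancer', 'advice', 'effort']]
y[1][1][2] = 'effort'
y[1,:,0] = ['insurance', 'cancer']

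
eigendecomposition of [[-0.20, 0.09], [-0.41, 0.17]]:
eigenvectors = [[(-0.41+0.11j), -0.41-0.11j], [-0.91+0.00j, -0.91-0.00j]]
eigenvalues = [(-0.01+0.05j), (-0.01-0.05j)]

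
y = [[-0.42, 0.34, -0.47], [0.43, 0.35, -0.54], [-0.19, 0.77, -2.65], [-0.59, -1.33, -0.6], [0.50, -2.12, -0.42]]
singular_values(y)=[2.92, 2.59, 0.96]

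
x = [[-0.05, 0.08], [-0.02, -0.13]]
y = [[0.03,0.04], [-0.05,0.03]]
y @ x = [[-0.0, -0.0], [0.0, -0.01]]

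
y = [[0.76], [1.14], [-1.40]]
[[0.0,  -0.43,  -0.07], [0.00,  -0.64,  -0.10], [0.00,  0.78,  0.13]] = y@[[-0.00,-0.56,-0.09]]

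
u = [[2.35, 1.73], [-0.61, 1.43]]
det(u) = 4.416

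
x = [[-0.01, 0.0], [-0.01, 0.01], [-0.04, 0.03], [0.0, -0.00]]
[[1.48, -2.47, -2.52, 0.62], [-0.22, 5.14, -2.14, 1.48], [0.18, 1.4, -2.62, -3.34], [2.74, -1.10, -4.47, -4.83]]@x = [[0.11, -0.1], [0.04, -0.01], [0.09, -0.06], [0.16, -0.15]]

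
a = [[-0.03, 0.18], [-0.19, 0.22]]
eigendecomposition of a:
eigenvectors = [[(-0.47+0.51j), -0.47-0.51j],[-0.72+0.00j, -0.72-0.00j]]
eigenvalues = [(0.09+0.14j), (0.09-0.14j)]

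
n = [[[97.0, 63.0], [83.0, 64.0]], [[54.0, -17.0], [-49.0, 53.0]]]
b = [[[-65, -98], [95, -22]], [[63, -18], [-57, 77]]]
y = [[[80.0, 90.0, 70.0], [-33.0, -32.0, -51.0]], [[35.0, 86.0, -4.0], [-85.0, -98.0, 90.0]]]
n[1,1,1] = 53.0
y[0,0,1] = 90.0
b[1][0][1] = -18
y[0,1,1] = -32.0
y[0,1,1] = -32.0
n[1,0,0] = 54.0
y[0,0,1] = 90.0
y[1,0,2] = -4.0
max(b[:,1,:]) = 95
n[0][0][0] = 97.0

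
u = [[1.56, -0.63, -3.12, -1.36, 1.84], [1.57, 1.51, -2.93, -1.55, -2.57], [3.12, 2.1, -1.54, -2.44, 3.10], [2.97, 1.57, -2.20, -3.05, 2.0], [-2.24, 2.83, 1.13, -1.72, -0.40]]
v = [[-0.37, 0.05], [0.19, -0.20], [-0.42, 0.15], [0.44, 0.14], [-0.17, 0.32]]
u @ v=[[-0.30, 0.13], [0.69, -1.7], [-1.71, 0.16], [-1.56, -0.28], [0.20, -0.88]]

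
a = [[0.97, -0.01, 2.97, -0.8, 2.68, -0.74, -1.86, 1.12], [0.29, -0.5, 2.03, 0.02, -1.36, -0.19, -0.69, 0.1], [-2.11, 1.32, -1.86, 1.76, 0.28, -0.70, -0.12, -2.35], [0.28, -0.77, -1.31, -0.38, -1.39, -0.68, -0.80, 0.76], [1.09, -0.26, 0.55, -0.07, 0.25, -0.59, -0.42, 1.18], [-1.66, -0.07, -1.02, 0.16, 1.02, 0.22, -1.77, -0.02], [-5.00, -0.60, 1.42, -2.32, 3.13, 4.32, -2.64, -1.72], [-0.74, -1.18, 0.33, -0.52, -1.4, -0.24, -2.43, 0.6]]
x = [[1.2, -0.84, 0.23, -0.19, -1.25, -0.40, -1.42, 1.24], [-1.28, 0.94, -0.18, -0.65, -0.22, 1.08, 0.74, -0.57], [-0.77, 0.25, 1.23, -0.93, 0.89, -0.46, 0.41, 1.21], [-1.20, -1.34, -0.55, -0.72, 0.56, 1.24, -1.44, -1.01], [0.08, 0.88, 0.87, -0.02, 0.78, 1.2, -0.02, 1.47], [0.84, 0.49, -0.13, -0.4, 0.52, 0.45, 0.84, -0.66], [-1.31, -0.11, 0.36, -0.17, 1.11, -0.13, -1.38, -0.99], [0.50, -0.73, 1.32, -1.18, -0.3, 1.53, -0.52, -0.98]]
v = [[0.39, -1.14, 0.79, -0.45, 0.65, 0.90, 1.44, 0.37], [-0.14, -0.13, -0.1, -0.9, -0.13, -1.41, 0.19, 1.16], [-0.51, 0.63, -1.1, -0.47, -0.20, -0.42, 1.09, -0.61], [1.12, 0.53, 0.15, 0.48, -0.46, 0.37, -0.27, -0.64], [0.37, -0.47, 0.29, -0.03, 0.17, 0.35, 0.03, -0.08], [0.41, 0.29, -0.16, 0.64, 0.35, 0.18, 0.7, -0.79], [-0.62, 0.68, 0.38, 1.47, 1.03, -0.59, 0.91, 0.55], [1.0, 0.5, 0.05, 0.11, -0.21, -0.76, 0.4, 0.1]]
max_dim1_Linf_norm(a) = 5.0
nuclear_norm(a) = 25.12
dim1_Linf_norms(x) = [1.42, 1.28, 1.23, 1.44, 1.47, 0.84, 1.38, 1.53]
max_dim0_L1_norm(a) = 12.14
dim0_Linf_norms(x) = [1.31, 1.34, 1.32, 1.18, 1.25, 1.53, 1.44, 1.47]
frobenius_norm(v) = 5.17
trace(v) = 1.00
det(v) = -0.00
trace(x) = 1.52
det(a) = 0.01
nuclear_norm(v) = 11.79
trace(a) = -3.34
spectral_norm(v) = 2.63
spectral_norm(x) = 3.99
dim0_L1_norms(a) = [12.14, 4.71, 11.49, 6.03, 11.51, 7.68, 10.73, 7.85]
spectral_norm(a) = 8.89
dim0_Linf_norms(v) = [1.12, 1.14, 1.1, 1.47, 1.03, 1.41, 1.44, 1.16]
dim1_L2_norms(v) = [2.39, 2.06, 1.97, 1.62, 0.78, 1.4, 2.39, 1.43]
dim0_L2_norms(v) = [1.84, 1.74, 1.46, 2.01, 1.4, 2.05, 2.2, 1.79]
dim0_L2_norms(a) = [5.92, 2.1, 4.65, 3.09, 4.89, 4.54, 4.56, 3.48]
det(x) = 158.60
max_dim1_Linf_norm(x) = 1.53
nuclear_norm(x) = 17.71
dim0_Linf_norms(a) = [5.0, 1.32, 2.97, 2.32, 3.13, 4.32, 2.64, 2.35]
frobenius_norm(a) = 12.17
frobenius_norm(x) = 7.02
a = v @ x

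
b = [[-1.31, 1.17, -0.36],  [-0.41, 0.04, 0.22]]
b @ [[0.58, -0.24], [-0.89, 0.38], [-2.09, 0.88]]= [[-1.05, 0.44], [-0.73, 0.31]]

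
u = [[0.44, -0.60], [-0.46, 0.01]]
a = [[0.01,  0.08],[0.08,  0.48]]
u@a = [[-0.04, -0.25],[-0.0, -0.03]]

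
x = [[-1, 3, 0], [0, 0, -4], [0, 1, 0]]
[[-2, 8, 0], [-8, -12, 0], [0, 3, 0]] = x@[[2, 1, 0], [0, 3, 0], [2, 3, 0]]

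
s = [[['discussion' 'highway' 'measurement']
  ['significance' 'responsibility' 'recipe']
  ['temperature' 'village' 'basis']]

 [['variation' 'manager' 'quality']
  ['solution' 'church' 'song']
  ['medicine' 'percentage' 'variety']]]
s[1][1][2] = 'song'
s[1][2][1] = 'percentage'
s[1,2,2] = 'variety'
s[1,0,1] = 'manager'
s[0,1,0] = 'significance'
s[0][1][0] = 'significance'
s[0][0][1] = 'highway'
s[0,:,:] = [['discussion', 'highway', 'measurement'], ['significance', 'responsibility', 'recipe'], ['temperature', 'village', 'basis']]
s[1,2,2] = 'variety'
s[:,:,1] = [['highway', 'responsibility', 'village'], ['manager', 'church', 'percentage']]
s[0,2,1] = 'village'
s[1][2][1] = 'percentage'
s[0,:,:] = [['discussion', 'highway', 'measurement'], ['significance', 'responsibility', 'recipe'], ['temperature', 'village', 'basis']]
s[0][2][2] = 'basis'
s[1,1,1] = 'church'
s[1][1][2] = 'song'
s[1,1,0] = 'solution'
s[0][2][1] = 'village'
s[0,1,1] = 'responsibility'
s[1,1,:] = ['solution', 'church', 'song']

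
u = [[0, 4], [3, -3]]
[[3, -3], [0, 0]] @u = [[-9, 21], [0, 0]]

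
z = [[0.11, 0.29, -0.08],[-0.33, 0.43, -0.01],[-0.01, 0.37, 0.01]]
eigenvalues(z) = [(0.22+0.23j), (0.22-0.23j), (0.11+0j)]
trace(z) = 0.55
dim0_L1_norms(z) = [0.45, 1.09, 0.1]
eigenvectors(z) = [[(-0.51+0.01j), -0.51-0.01j, 0.22+0.00j], [(-0.38-0.41j), -0.38+0.41j, (0.26+0j)], [(-0.65+0j), (-0.65-0j), (0.94+0j)]]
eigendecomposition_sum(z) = [[0.08+0.24j, (0.15-0.13j), (-0.06-0.02j)], [-0.14+0.24j, 0.22+0.02j, -0.03-0.06j], [(0.09+0.31j), (0.19-0.17j), (-0.07-0.03j)]] + [[0.08-0.24j, 0.15+0.13j, (-0.06+0.02j)],[-0.14-0.24j, (0.22-0.02j), -0.03+0.06j],[0.09-0.31j, 0.19+0.17j, (-0.07+0.03j)]] + [[-0.05-0.00j, -0.00+0.00j, 0.04-0.00j], [-0.05-0.00j, -0.00+0.00j, 0.04-0.00j], [(-0.2-0j), (-0.01+0j), (0.16-0j)]]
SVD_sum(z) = [[-0.08, 0.23, -0.01], [-0.17, 0.49, -0.02], [-0.12, 0.33, -0.02]] + [[0.19, 0.07, -0.03], [-0.16, -0.05, 0.03], [0.10, 0.03, -0.02]] + [[-0.0, -0.0, -0.03], [-0.0, -0.0, -0.01], [0.01, 0.0, 0.04]]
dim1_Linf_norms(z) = [0.29, 0.43, 0.37]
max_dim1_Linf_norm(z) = 0.43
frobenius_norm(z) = 0.73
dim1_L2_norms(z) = [0.32, 0.54, 0.37]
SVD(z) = [[0.36,-0.72,-0.59],[0.77,0.59,-0.25],[0.53,-0.37,0.77]] @ diag([0.6683486706560616, 0.28895042089032397, 0.05846117258129457]) @ [[-0.33, 0.94, -0.05], [-0.93, -0.32, 0.17], [0.14, 0.1, 0.98]]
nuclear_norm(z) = 1.02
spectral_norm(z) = 0.67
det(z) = 0.01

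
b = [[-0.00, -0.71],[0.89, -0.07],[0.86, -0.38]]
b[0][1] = -0.706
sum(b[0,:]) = -0.706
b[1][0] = 0.893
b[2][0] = 0.865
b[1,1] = -0.073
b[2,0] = 0.865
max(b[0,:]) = -0.0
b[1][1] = -0.073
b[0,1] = -0.706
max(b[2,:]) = 0.865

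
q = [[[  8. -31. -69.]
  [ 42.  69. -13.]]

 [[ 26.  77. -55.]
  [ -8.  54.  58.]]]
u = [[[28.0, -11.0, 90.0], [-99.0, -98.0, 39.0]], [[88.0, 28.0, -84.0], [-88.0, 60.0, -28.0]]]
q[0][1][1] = 69.0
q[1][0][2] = -55.0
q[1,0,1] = 77.0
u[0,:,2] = [90.0, 39.0]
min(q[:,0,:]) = -69.0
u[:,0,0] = [28.0, 88.0]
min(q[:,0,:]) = -69.0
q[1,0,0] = 26.0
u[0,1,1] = -98.0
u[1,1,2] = -28.0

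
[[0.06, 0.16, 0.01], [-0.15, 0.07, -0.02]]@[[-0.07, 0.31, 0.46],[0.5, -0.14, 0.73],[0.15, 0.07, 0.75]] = [[0.08, -0.0, 0.15], [0.04, -0.06, -0.03]]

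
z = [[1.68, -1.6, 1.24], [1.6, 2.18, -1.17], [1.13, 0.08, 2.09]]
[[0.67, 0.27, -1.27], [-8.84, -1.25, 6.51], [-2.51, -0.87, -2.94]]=z @ [[-2.04, -0.19, 1.53], [-2.56, -0.59, 0.65], [-0.0, -0.29, -2.26]]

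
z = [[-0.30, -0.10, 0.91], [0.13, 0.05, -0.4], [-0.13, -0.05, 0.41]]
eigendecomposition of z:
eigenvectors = [[-0.83, 0.92, 0.66], [0.38, -0.30, 0.69], [-0.41, 0.24, 0.3]]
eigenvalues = [0.19, -0.03, 0.0]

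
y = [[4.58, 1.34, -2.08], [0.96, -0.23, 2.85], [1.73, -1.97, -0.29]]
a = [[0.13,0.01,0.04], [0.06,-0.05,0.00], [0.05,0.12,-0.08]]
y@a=[[0.57,-0.27,0.35], [0.25,0.36,-0.19], [0.09,0.08,0.09]]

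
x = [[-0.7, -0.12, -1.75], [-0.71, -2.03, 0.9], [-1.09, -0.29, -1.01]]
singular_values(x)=[2.44, 2.28, 0.38]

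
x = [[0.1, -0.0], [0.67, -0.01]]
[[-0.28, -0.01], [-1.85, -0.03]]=x@[[-2.75, -0.05], [0.68, 0.01]]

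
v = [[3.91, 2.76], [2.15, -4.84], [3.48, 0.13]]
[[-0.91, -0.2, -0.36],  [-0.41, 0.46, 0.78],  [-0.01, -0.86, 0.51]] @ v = [[-5.24,-1.59], [2.10,-3.26], [-0.11,4.20]]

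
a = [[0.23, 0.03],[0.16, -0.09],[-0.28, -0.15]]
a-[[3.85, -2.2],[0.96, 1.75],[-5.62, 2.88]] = [[-3.62, 2.23], [-0.80, -1.84], [5.34, -3.03]]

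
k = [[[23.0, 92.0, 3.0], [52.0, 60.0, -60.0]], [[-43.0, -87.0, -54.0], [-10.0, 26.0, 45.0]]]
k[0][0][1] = 92.0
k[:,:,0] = [[23.0, 52.0], [-43.0, -10.0]]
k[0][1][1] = 60.0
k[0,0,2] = 3.0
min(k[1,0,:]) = -87.0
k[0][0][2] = 3.0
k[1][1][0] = -10.0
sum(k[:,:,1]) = 91.0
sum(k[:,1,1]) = 86.0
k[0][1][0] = 52.0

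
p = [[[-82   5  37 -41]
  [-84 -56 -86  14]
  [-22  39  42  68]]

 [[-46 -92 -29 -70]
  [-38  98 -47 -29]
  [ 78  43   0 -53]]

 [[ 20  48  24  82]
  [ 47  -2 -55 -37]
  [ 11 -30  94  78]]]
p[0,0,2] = 37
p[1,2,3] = -53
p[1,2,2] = 0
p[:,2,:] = [[-22, 39, 42, 68], [78, 43, 0, -53], [11, -30, 94, 78]]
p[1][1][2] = -47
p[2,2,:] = [11, -30, 94, 78]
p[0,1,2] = -86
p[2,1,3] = -37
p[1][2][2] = 0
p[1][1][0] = -38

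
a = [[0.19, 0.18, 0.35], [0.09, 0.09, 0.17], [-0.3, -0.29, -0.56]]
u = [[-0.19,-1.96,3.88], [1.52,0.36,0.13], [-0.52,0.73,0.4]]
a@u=[[0.06, -0.05, 0.90], [0.03, -0.02, 0.43], [-0.09, 0.07, -1.43]]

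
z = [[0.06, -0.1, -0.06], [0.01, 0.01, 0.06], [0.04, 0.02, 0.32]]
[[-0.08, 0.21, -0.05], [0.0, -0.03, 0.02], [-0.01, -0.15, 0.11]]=z @ [[-0.29, 0.84, -0.64], [0.69, -1.27, -0.19], [-0.05, -0.48, 0.45]]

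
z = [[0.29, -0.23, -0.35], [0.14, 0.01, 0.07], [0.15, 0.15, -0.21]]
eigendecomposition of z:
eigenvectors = [[(0.82+0j), (0.82-0j), (0.35+0j)], [0.17-0.42j, 0.17+0.42j, -0.45+0.00j], [(0.2-0.3j), (0.2+0.3j), (0.82+0j)]]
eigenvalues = [(0.16+0.25j), (0.16-0.25j), (-0.23+0j)]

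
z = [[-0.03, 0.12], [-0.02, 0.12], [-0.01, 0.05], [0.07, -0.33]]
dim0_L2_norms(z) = [0.08, 0.37]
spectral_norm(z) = 0.38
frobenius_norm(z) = 0.38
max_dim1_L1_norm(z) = 0.4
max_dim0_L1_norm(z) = 0.62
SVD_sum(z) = [[-0.03,0.12], [-0.03,0.12], [-0.01,0.05], [0.07,-0.33]] + [[-0.0,-0.00], [0.01,0.0], [0.00,0.00], [0.0,0.00]]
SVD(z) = [[-0.32, 0.65], [-0.32, -0.75], [-0.13, -0.08], [0.88, -0.04]] @ diag([0.38268984804011474, 0.006962772941433059]) @ [[0.21, -0.98], [-0.98, -0.21]]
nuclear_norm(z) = 0.39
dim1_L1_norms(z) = [0.15, 0.14, 0.06, 0.4]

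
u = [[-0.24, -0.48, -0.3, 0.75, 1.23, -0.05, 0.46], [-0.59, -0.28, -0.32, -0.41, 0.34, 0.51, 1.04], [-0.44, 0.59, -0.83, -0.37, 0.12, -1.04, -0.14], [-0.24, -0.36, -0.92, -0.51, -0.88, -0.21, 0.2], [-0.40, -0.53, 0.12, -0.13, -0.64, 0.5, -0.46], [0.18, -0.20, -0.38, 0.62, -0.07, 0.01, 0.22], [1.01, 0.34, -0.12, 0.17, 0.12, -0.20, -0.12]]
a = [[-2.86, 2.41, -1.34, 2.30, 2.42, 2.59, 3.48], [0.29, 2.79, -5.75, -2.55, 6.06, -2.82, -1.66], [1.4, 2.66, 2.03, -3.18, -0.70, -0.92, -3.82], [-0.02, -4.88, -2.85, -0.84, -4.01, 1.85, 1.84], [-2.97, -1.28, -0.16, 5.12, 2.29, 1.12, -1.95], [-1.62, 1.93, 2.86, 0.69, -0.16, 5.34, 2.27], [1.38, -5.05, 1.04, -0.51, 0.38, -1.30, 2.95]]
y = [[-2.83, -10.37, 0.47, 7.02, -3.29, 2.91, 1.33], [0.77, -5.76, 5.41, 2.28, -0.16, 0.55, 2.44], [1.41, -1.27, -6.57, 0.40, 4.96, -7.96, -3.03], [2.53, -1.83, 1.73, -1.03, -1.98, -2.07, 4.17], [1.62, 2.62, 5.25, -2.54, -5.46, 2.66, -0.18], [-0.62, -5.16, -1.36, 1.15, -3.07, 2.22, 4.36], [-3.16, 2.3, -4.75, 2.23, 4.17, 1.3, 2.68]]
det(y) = -14400.89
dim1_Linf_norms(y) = [10.37, 5.76, 7.96, 4.17, 5.46, 5.16, 4.75]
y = u @ a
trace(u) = -2.61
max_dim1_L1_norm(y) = 28.22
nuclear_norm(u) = 8.16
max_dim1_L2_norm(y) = 13.64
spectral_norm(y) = 17.48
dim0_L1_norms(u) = [3.1, 2.78, 2.99, 2.96, 3.4, 2.52, 2.64]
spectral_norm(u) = 2.00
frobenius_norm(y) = 25.63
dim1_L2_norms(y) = [13.64, 8.63, 12.0, 6.28, 8.97, 7.97, 8.31]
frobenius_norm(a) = 19.24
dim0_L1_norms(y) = [12.94, 29.31, 25.54, 16.65, 23.09, 19.67, 18.19]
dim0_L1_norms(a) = [10.54, 21.0, 16.03, 15.19, 16.02, 15.94, 17.97]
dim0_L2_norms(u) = [1.37, 1.11, 1.38, 1.25, 1.69, 1.3, 1.28]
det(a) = 32899.67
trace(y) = -16.75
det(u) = -0.42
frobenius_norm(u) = 3.56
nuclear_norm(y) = 53.67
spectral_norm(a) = 11.47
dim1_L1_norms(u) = [3.51, 3.49, 3.53, 3.32, 2.78, 1.68, 2.08]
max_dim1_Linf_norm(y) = 10.37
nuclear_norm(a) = 43.76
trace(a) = 11.70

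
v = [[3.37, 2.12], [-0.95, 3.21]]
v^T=[[3.37, -0.95],[2.12, 3.21]]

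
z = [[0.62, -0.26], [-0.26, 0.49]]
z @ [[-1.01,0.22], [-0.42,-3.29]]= [[-0.52, 0.99], [0.06, -1.67]]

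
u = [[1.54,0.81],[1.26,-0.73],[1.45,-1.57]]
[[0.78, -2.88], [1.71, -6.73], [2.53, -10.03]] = u@[[0.91, -3.52], [-0.77, 3.14]]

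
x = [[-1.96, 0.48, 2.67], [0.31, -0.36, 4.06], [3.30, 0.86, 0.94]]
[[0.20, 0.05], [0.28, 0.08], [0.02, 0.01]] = x @ [[-0.01,-0.0], [-0.01,-0.01], [0.07,0.02]]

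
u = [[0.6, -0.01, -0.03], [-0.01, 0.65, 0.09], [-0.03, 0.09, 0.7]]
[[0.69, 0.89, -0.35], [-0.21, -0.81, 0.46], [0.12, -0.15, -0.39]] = u@ [[1.16, 1.46, -0.6], [-0.34, -1.23, 0.79], [0.27, 0.00, -0.68]]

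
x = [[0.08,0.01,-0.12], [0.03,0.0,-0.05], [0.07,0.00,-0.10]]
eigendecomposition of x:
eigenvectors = [[(0.66+0j),  (0.78+0j),  (0.78-0j)], [0.44+0.00j,  0.22+0.23j,  0.22-0.23j], [0.61+0.00j,  0.53-0.07j,  (0.53+0.07j)]]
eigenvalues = [(-0.02+0j), 0.01j, -0.01j]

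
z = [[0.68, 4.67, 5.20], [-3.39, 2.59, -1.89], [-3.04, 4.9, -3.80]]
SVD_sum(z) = [[-0.21, 0.27, -0.19], [-2.40, 3.15, -2.18], [-3.64, 4.78, -3.31]] + [[0.9,4.41,5.38], [-0.03,-0.16,-0.20], [-0.03,-0.14,-0.17]] + [[-0.01, -0.01, 0.01], [-0.96, -0.40, 0.48], [0.63, 0.26, -0.32]]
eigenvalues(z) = [(0.89+5.79j), (0.89-5.79j), (-2.31+0j)]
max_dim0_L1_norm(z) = 12.16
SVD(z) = [[0.05, 1.00, 0.01], [0.55, -0.04, 0.83], [0.83, -0.03, -0.55]] @ diag([8.222895861434834, 7.019880420806571, 1.3712995768884704]) @ [[-0.53, 0.70, -0.48], [0.13, 0.63, 0.77], [-0.84, -0.35, 0.42]]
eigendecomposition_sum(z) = [[(0.39+2.77j), 3.19-2.69j, 1.70+2.06j],[(-1.68+0.21j), 1.59+1.95j, (-1.26+1.01j)],[-1.57+0.36j, 1.69+1.69j, (-1.1+1.07j)]] + [[(0.39-2.77j), (3.19+2.69j), (1.7-2.06j)], [(-1.68-0.21j), (1.59-1.95j), (-1.26-1.01j)], [-1.57-0.36j, (1.69-1.69j), -1.10-1.07j]] + [[(-0.1+0j), -1.71-0.00j, 1.81+0.00j], [-0.04+0.00j, -0.60-0.00j, 0.63+0.00j], [0.09-0.00j, 1.52+0.00j, (-1.61-0j)]]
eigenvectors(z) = [[0.77+0.00j, 0.77-0.00j, -0.72+0.00j], [-0.01+0.46j, -0.01-0.46j, (-0.25+0j)], [(0.04+0.44j), (0.04-0.44j), 0.64+0.00j]]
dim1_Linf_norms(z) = [5.2, 3.39, 4.9]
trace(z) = -0.53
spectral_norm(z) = 8.22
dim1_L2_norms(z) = [7.02, 4.67, 6.91]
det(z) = -79.16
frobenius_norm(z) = 10.90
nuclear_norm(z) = 16.61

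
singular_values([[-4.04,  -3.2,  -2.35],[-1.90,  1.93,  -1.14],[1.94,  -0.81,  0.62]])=[5.9, 3.25, 0.38]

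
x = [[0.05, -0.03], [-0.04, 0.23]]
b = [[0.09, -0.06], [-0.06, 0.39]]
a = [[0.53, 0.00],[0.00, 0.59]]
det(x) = 0.01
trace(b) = 0.48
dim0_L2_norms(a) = [0.53, 0.59]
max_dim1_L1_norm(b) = 0.45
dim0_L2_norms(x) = [0.06, 0.23]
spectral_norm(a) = 0.59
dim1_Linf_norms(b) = [0.09, 0.39]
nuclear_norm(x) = 0.28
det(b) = 0.03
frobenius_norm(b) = 0.41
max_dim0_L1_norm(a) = 0.59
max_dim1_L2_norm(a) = 0.59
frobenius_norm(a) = 0.79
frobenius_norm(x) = 0.24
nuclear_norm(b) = 0.48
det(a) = 0.31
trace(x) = 0.28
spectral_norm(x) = 0.24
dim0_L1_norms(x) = [0.09, 0.26]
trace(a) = 1.12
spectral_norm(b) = 0.40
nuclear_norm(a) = 1.12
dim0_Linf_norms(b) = [0.09, 0.39]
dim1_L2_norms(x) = [0.06, 0.23]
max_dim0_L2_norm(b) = 0.39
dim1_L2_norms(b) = [0.11, 0.39]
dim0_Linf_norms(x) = [0.05, 0.23]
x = a @ b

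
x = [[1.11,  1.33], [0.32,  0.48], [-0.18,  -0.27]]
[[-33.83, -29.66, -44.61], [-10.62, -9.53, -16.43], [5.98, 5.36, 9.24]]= x @ [[-19.71,-14.56,4.11], [-8.99,-10.15,-36.97]]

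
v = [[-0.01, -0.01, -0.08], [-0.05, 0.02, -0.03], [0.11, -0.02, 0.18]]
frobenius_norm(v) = 0.24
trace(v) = 0.19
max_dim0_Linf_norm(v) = 0.18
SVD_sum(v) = [[-0.04,  0.01,  -0.06],[-0.03,  0.00,  -0.05],[0.11,  -0.02,  0.18]] + [[0.03, -0.02, -0.02],[-0.02, 0.01, 0.02],[0.0, -0.00, -0.0]] + [[0.0,  0.0,  -0.0], [0.0,  0.0,  -0.0], [0.0,  0.0,  -0.00]]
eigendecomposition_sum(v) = [[-0.01+0.27j, (-0.01-0.09j), -0.04+0.21j], [(-0.03-0.04j), 0.01+0.01j, (-0.02-0.03j)], [(0.06-0.34j), (-0.01+0.12j), 0.09-0.27j]] + [[-0.01-0.27j,-0.01+0.09j,(-0.04-0.21j)], [-0.03+0.04j,(0.01-0.01j),(-0.02+0.03j)], [(0.06+0.34j),-0.01-0.12j,0.09+0.27j]] + [[0.00-0.00j, 0.00+0.00j, 0.00-0.00j], [-0j, 0j, -0j], [-0.00+0.00j, (-0-0j), (-0+0j)]]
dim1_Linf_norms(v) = [0.08, 0.05, 0.18]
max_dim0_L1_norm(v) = 0.29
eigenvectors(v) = [[-0.60+0.08j, (-0.6-0.08j), (0.44+0j)], [0.07-0.07j, 0.07+0.07j, (0.88+0j)], [0.79+0.00j, (0.79-0j), (-0.17+0j)]]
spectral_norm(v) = 0.23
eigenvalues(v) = [(0.09+0.01j), (0.09-0.01j), 0j]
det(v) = 0.00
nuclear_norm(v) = 0.28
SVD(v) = [[-0.32, 0.74, 0.59],[-0.23, -0.66, 0.71],[0.92, 0.09, 0.38]] @ diag([0.23017149443901003, 0.048170782173824526, 0.0008117219195786594]) @ [[0.5, -0.09, 0.86], [0.74, -0.47, -0.48], [0.44, 0.88, -0.17]]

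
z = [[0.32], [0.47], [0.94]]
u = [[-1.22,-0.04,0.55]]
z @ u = [[-0.39, -0.01, 0.18], [-0.57, -0.02, 0.26], [-1.15, -0.04, 0.52]]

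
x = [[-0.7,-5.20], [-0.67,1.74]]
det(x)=-4.702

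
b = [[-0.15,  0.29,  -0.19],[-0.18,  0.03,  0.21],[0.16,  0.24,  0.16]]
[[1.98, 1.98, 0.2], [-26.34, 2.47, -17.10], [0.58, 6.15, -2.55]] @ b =[[-0.62, 0.68, 0.07],[0.77, -11.67, 2.79],[-1.60, -0.26, 0.77]]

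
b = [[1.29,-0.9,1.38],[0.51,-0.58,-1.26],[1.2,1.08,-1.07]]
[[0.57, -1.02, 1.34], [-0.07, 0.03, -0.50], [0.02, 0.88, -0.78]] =b @ [[0.22, -0.06, 0.17], [-0.06, 0.57, -0.31], [0.17, -0.31, 0.61]]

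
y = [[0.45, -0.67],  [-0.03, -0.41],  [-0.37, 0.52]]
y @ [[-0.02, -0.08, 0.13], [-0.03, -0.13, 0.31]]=[[0.01, 0.05, -0.15], [0.01, 0.06, -0.13], [-0.01, -0.04, 0.11]]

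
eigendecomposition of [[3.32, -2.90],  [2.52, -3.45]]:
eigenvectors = [[0.91, 0.47], [0.42, 0.88]]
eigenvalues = [1.97, -2.1]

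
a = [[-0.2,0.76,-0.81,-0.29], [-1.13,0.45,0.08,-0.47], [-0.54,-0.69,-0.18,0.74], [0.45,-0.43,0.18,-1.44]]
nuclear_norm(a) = 4.96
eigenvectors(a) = [[-0.01+0.56j, -0.01-0.56j, 0.48+0.00j, (-0.13+0j)], [(-0.65+0j), -0.65-0.00j, (0.47+0j), 0.14+0.00j], [0.06-0.50j, 0.06+0.50j, (0.71+0j), (-0.42+0j)], [(0.15+0j), 0.15-0.00j, 0.21+0.00j, (0.88+0j)]]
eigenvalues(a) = [(0.54+1.04j), (0.54-1.04j), (-0.78+0j), (-1.66+0j)]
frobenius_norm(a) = 2.63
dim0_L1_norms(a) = [2.32, 2.33, 1.25, 2.94]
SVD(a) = [[0.10,  -0.63,  0.53,  0.57],[0.06,  -0.74,  -0.63,  -0.24],[-0.52,  0.14,  -0.48,  0.69],[0.84,  0.21,  -0.31,  0.38]] @ diag([1.7677414576747796, 1.5054648372370254, 1.057706046623595, 0.6289067352132813]) @ [[0.33, 0.06, 0.10, -0.94], [0.65, -0.66, 0.31, 0.22], [0.68, 0.55, -0.42, 0.23], [-0.07, -0.51, -0.85, -0.14]]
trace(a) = -1.37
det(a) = 1.77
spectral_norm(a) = 1.77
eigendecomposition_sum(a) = [[(0.05+0.41j), 0.39-0.23j, -0.24-0.13j, -0.17+0.04j], [(-0.47+0.06j), 0.28+0.45j, 0.15-0.28j, -0.05-0.20j], [(-0.01-0.37j), (-0.37+0.17j), (0.2+0.14j), (0.16-0.02j)], [(0.11-0.01j), (-0.06-0.1j), -0.03+0.06j, 0.01+0.04j]] + [[(0.05-0.41j), 0.39+0.23j, (-0.24+0.13j), -0.17-0.04j], [-0.47-0.06j, 0.28-0.45j, 0.15+0.28j, (-0.05+0.2j)], [(-0.01+0.37j), -0.37-0.17j, (0.2-0.14j), 0.16+0.02j], [0.11+0.01j, (-0.06+0.1j), -0.03-0.06j, 0.01-0.04j]] + [[(-0.24-0j), (-0.06-0j), -0.27-0.00j, -0.16-0.00j], [(-0.24-0j), -0.06-0.00j, (-0.27-0j), (-0.16-0j)], [(-0.36-0j), (-0.09-0j), (-0.41-0j), -0.24-0.00j], [-0.11-0.00j, (-0.03-0j), (-0.12-0j), (-0.07-0j)]] + [[-0.05-0.00j, (0.04-0j), (-0.06-0j), (0.21-0j)], [(0.06+0j), -0.05+0.00j, 0.06+0.00j, -0.22+0.00j], [(-0.16-0j), 0.14-0.00j, (-0.18-0j), 0.66-0.00j], [0.34+0.00j, -0.28+0.00j, (0.37+0j), -1.39+0.00j]]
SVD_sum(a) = [[0.06, 0.01, 0.02, -0.16], [0.03, 0.01, 0.01, -0.1], [-0.3, -0.05, -0.09, 0.87], [0.49, 0.08, 0.15, -1.4]] + [[-0.61, 0.62, -0.29, -0.21], [-0.72, 0.73, -0.34, -0.24], [0.14, -0.14, 0.06, 0.05], [0.21, -0.21, 0.10, 0.07]] + [[0.38, 0.31, -0.24, 0.13], [-0.46, -0.37, 0.28, -0.15], [-0.35, -0.28, 0.21, -0.11], [-0.23, -0.18, 0.14, -0.07]] + [[-0.02, -0.18, -0.30, -0.05], [0.01, 0.08, 0.13, 0.02], [-0.03, -0.22, -0.37, -0.06], [-0.02, -0.12, -0.2, -0.03]]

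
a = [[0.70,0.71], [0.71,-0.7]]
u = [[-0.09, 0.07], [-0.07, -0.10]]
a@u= [[-0.11,-0.02],[-0.01,0.12]]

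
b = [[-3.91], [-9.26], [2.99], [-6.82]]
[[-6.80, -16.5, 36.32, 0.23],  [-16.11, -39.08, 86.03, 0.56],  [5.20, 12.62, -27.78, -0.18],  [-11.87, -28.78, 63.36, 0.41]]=b@[[1.74,  4.22,  -9.29,  -0.06]]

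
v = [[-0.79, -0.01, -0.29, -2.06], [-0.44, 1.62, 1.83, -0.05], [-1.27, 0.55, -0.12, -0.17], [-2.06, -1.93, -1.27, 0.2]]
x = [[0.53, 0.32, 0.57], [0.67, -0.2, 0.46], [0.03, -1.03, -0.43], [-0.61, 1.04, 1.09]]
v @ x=[[0.82, -2.09, -2.58], [0.94, -2.4, -0.35], [-0.20, -0.57, -0.60], [-2.54, 1.24, -1.3]]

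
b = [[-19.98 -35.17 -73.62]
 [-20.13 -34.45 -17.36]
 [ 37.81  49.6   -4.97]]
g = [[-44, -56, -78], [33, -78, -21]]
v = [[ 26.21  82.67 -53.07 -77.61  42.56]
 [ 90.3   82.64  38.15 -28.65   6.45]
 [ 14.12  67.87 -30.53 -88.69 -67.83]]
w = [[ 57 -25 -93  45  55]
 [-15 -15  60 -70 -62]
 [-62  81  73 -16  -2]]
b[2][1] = 49.6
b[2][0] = 37.81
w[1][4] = -62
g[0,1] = -56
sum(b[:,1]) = -20.020000000000003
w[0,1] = -25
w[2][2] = 73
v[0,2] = -53.07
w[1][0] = -15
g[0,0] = -44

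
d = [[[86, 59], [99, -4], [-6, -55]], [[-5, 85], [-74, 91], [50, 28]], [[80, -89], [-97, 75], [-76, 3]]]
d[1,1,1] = 91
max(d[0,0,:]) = 86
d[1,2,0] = 50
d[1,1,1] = 91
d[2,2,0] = -76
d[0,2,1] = -55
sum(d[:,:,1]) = 193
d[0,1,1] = -4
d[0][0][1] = 59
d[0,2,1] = -55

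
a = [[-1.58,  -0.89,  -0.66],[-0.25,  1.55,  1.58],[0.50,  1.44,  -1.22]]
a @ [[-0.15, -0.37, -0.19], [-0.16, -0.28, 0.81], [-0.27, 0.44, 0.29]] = [[0.56, 0.54, -0.61], [-0.64, 0.35, 1.76], [0.02, -1.12, 0.72]]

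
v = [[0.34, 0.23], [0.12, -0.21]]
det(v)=-0.099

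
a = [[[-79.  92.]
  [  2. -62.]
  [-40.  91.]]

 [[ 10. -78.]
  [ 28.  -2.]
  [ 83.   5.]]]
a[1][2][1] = 5.0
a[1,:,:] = [[10.0, -78.0], [28.0, -2.0], [83.0, 5.0]]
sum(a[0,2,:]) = 51.0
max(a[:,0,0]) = 10.0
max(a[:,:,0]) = 83.0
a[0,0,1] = 92.0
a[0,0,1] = 92.0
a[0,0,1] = 92.0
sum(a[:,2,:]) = 139.0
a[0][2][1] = 91.0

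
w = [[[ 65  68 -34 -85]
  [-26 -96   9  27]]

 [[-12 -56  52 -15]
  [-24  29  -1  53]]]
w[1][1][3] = 53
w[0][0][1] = 68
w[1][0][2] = 52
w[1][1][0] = -24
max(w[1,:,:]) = 53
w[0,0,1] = 68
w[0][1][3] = 27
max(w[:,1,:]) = 53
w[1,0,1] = -56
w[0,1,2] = 9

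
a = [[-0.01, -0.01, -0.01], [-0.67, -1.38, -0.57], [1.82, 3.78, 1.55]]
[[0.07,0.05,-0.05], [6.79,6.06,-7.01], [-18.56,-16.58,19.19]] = a @ [[-0.44,0.21,0.70], [-3.3,-4.18,4.99], [-3.41,-0.75,-0.61]]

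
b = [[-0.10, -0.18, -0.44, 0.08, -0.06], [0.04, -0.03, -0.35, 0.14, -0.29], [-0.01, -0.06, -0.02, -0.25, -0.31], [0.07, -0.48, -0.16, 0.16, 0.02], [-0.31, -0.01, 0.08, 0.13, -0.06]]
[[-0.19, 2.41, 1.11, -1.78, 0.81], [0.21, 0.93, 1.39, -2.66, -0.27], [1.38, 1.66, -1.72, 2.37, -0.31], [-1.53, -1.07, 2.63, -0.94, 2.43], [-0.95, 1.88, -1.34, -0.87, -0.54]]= b @ [[1.06,-8.87,5.79,-0.51,1.25],[2.28,0.87,-2.03,-2.48,-4.70],[-1.35,-4.46,-2.23,3.3,-0.53],[-4.38,-4.51,5.42,-9.89,-0.25],[-1.3,-1.32,1.52,0.60,2.12]]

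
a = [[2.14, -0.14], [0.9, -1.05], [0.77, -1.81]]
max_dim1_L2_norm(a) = 2.14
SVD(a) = [[-0.64, 0.75], [-0.48, -0.20], [-0.6, -0.64]] @ diag([2.818688664678681, 1.5606710773292085]) @ [[-0.80, 0.6], [0.6, 0.80]]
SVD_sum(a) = [[1.44, -1.07], [1.08, -0.81], [1.36, -1.01]] + [[0.7, 0.93], [-0.18, -0.24], [-0.59, -0.80]]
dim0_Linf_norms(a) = [2.14, 1.81]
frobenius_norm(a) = 3.22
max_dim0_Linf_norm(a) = 2.14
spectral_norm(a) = 2.82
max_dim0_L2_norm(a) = 2.45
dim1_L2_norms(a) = [2.14, 1.38, 1.97]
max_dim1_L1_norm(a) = 2.58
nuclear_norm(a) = 4.38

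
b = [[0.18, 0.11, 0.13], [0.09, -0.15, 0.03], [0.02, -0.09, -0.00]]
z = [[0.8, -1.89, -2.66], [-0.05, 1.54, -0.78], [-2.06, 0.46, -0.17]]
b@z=[[-0.13, -0.11, -0.59], [0.02, -0.39, -0.13], [0.02, -0.18, 0.02]]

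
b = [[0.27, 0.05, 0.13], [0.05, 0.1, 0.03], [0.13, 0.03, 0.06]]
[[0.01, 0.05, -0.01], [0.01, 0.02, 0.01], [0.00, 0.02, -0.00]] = b@[[0.05, 0.16, -0.09], [0.13, 0.12, 0.18], [-0.1, 0.01, 0.04]]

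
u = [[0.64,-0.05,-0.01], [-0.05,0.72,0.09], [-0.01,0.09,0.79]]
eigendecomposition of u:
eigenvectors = [[-0.17, 0.81, 0.57], [0.58, 0.55, -0.60], [0.80, -0.23, 0.56]]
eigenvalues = [0.86, 0.61, 0.68]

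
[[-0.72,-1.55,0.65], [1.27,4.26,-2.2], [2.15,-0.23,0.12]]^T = [[-0.72, 1.27, 2.15],[-1.55, 4.26, -0.23],[0.65, -2.20, 0.12]]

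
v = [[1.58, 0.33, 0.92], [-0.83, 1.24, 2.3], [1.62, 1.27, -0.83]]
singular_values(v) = [2.89, 2.51, 1.11]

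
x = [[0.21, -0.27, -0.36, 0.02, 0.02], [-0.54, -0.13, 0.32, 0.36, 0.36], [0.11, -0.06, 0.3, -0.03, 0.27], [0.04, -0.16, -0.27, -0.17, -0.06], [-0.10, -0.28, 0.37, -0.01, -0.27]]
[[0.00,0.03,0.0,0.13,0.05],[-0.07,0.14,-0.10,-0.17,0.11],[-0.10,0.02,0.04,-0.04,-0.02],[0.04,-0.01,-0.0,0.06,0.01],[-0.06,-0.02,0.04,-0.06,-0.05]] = x@ [[-0.10, -0.07, 0.17, 0.23, -0.10], [0.13, -0.1, -0.02, -0.07, -0.07], [-0.17, -0.03, 0.1, -0.18, -0.13], [-0.04, 0.14, -0.07, 0.07, 0.15], [-0.12, 0.14, -0.04, -0.05, 0.1]]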